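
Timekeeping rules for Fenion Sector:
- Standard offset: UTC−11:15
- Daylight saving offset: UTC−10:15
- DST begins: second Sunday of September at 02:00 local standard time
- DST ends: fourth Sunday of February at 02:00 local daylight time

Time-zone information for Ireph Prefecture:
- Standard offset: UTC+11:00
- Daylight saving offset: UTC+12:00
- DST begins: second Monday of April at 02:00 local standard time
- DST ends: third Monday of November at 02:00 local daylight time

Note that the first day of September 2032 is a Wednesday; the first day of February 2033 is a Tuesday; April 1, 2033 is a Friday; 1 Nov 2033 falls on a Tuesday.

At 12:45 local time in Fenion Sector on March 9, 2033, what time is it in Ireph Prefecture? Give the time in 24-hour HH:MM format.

1 September 2032 is a Wednesday, so the first Sunday is September 5 and the second is September 12.
1 February 2033 is a Tuesday, so the first Sunday is February 6 and the fourth is February 27.
Daylight saving runs 12 September 2032 – 27 February 2033; March 9, 2033 is outside that window, so Fenion Sector is on standard time at UTC−11:15.
12:45 Fenion Sector + 11h15m = 00:00 UTC (rolling into the next day, 10 March 2033).
1 April 2033 is a Friday, so the first Monday is April 4 and the second is April 11.
1 November 2033 is a Tuesday, so the first Monday is November 7 and the third is November 21.
At the standard offset (UTC+11:00), 00:00 UTC + 11h = 11:00 Ireph Prefecture standard time.
Daylight saving runs 11 April – 21 November; the standard-time date in Ireph Prefecture, March 10, 2033, is outside that window, so Ireph Prefecture is on standard time at UTC+11:00.
00:00 UTC + 11h = 11:00 Ireph Prefecture.

11:00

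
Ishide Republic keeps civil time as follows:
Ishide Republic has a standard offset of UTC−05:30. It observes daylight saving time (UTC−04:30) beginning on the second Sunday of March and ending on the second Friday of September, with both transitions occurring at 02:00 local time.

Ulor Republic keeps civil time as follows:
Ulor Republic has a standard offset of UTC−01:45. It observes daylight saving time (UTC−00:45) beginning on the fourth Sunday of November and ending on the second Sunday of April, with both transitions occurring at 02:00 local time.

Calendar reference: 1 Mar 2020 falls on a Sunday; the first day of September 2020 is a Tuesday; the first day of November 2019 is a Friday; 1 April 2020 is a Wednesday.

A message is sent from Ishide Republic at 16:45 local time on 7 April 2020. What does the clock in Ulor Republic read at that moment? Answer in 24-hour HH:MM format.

20:30

1 March 2020 is a Sunday, so the first Sunday is March 1 and the second is March 8.
1 September 2020 is a Tuesday, so the first Friday is September 4 and the second is September 11.
Daylight saving runs 8 March – 11 September; 7 April 2020 is inside that window, so Ishide Republic is at UTC−04:30.
16:45 Ishide Republic + 4h30m = 21:15 UTC.
1 November 2019 is a Friday, so the first Sunday is November 3 and the fourth is November 24.
1 April 2020 is a Wednesday, so the first Sunday is April 5 and the second is April 12.
At the standard offset (UTC−01:45), 21:15 UTC − 1h45m = 19:30 Ulor Republic standard time.
The standard-time date in Ulor Republic, 7 April 2020, falls between 24 November 2019 and 12 April 2020, so daylight saving is in effect and Ulor Republic is at UTC−00:45.
21:15 UTC − 0h45m = 20:30 Ulor Republic.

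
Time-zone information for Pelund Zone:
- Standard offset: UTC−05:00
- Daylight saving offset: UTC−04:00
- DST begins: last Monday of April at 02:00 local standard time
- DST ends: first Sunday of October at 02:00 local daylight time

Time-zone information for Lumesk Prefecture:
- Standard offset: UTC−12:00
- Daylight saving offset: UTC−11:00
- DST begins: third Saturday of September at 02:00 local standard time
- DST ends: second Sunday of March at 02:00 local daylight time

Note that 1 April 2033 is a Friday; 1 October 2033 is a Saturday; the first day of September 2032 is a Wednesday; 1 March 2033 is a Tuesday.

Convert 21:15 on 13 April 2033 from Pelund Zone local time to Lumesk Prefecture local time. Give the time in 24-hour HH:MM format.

14:15

1 April 2033 is a Friday, so Mondays fall on 4, 11, 18, 25; the last is April 25.
1 October 2033 is a Saturday, so the first Sunday is October 2.
13 April 2033 does not fall between 25 April and 2 October, so daylight saving is not in effect and Pelund Zone is at UTC−05:00.
21:15 Pelund Zone + 5h = 02:15 UTC (rolling into the next day, 14 April 2033).
1 September 2032 is a Wednesday, so the first Saturday is September 4 and the third is September 18.
1 March 2033 is a Tuesday, so the first Sunday is March 6 and the second is March 13.
At the standard offset (UTC−12:00), 02:15 UTC − 12h = 14:15 Lumesk Prefecture standard time (rolling into the previous day, 13 April 2033).
Daylight saving runs 18 September 2032 – 13 March 2033; the standard-time date in Lumesk Prefecture, 13 April 2033, is outside that window, so Lumesk Prefecture is on standard time at UTC−12:00.
02:15 UTC − 12h = 14:15 Lumesk Prefecture (rolling into the previous day, 13 April 2033).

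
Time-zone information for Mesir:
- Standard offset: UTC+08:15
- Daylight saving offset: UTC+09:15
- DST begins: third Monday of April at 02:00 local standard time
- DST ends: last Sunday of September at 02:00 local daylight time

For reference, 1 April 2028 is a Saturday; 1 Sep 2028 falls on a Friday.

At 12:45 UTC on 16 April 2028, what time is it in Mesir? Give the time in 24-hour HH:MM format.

21:00

1 April 2028 is a Saturday, so the first Monday is April 3 and the third is April 17.
1 September 2028 is a Friday, so Sundays fall on 3, 10, 17, 24; the last is September 24.
At the standard offset (UTC+08:15), 12:45 UTC + 8h15m = 21:00 Mesir standard time.
Daylight saving runs 17 April – 24 September; the standard-time date in Mesir, 16 April 2028, is outside that window, so Mesir is on standard time at UTC+08:15.
12:45 UTC + 8h15m = 21:00 local.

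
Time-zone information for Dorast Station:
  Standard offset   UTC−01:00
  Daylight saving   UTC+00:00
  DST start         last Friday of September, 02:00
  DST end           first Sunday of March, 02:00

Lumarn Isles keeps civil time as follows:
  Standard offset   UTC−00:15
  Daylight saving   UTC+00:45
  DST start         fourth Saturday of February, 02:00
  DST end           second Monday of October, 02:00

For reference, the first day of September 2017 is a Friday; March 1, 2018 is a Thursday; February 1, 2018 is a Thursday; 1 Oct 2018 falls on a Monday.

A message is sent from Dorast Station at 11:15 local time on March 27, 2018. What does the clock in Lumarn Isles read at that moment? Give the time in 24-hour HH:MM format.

1 September 2017 is a Friday, so Fridays fall on 1, 8, 15, 22, 29; the last is September 29.
1 March 2018 is a Thursday, so the first Sunday is March 4.
March 27, 2018 does not fall between 29 September 2017 and 4 March 2018, so daylight saving is not in effect and Dorast Station is at UTC−01:00.
11:15 Dorast Station + 1h = 12:15 UTC.
1 February 2018 is a Thursday, so the first Saturday is February 3 and the fourth is February 24.
1 October 2018 is a Monday, so the first Monday is October 1 and the second is October 8.
At the standard offset (UTC−00:15), 12:15 UTC − 0h15m = 12:00 Lumarn Isles standard time.
The standard-time date in Lumarn Isles, March 27, 2018, lies within the daylight-saving period (24 February – 8 October), so Lumarn Isles is on daylight time, UTC+00:45.
12:15 UTC + 0h45m = 13:00 Lumarn Isles.

13:00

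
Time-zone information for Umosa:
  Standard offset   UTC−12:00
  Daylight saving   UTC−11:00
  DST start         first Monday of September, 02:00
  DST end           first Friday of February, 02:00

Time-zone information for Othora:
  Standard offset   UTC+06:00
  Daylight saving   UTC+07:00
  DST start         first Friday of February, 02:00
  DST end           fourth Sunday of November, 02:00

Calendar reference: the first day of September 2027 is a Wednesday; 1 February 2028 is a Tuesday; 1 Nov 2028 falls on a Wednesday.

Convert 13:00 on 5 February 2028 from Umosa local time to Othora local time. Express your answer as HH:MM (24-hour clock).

1 September 2027 is a Wednesday, so the first Monday is September 6.
1 February 2028 is a Tuesday, so the first Friday is February 4.
Daylight saving runs 6 September 2027 – 4 February 2028; 5 February 2028 is outside that window, so Umosa is on standard time at UTC−12:00.
13:00 Umosa + 12h = 01:00 UTC (rolling into the next day, 6 February 2028).
1 February 2028 is a Tuesday, so the first Friday is February 4.
1 November 2028 is a Wednesday, so the first Sunday is November 5 and the fourth is November 26.
At the standard offset (UTC+06:00), 01:00 UTC + 6h = 07:00 Othora standard time.
The standard-time date in Othora, 6 February 2028, lies within the daylight-saving period (4 February – 26 November), so Othora is on daylight time, UTC+07:00.
01:00 UTC + 7h = 08:00 Othora.

08:00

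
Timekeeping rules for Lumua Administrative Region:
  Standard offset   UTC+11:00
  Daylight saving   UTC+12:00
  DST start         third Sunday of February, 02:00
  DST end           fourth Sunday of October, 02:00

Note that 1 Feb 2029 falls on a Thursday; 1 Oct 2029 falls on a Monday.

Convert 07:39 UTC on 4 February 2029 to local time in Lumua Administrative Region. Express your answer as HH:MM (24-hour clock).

1 February 2029 is a Thursday, so the first Sunday is February 4 and the third is February 18.
1 October 2029 is a Monday, so the first Sunday is October 7 and the fourth is October 28.
At the standard offset (UTC+11:00), 07:39 UTC + 11h = 18:39 Lumua Administrative Region standard time.
Daylight saving runs 18 February – 28 October; the standard-time date in Lumua Administrative Region, 4 February 2029, is outside that window, so Lumua Administrative Region is on standard time at UTC+11:00.
07:39 UTC + 11h = 18:39 local.

18:39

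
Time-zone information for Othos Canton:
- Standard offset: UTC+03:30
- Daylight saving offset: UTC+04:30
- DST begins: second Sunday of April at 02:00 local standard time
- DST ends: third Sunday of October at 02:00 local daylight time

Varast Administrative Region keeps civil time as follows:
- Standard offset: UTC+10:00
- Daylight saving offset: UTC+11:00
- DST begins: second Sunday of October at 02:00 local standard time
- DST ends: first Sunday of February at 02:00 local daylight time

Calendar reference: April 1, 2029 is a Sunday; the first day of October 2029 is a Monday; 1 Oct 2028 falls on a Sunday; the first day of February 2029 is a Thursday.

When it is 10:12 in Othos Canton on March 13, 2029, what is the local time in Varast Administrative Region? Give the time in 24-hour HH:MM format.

1 April 2029 is a Sunday, so the first Sunday is April 1 and the second is April 8.
1 October 2029 is a Monday, so the first Sunday is October 7 and the third is October 21.
Daylight saving runs 8 April – 21 October; March 13, 2029 is outside that window, so Othos Canton is on standard time at UTC+03:30.
10:12 Othos Canton − 3h30m = 06:42 UTC.
1 October 2028 is a Sunday, so the first Sunday is October 1 and the second is October 8.
1 February 2029 is a Thursday, so the first Sunday is February 4.
At the standard offset (UTC+10:00), 06:42 UTC + 10h = 16:42 Varast Administrative Region standard time.
Daylight saving runs 8 October 2028 – 4 February 2029; the standard-time date in Varast Administrative Region, March 13, 2029, is outside that window, so Varast Administrative Region is on standard time at UTC+10:00.
06:42 UTC + 10h = 16:42 Varast Administrative Region.

16:42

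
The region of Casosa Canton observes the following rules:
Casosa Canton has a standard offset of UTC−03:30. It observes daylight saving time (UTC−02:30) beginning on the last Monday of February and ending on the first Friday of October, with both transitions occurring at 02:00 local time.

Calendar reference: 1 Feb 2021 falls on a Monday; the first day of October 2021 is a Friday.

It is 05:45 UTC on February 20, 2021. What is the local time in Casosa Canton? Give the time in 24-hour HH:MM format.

1 February 2021 is a Monday, so Mondays fall on 1, 8, 15, 22; the last is February 22.
1 October 2021 is a Friday, so the first Friday is October 1.
At the standard offset (UTC−03:30), 05:45 UTC − 3h30m = 02:15 Casosa Canton standard time.
The standard-time date in Casosa Canton, February 20, 2021, is outside the daylight-saving period (22 February – 1 October), so Casosa Canton is on standard time, UTC−03:30.
05:45 UTC − 3h30m = 02:15 local.

02:15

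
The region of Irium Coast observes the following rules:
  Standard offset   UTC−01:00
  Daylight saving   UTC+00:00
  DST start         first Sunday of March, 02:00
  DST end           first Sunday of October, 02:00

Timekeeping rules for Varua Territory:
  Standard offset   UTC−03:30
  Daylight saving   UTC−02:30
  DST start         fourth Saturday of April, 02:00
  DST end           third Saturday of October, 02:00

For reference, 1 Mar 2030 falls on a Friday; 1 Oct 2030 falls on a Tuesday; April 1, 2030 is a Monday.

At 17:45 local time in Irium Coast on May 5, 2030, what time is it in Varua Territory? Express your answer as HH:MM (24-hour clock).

1 March 2030 is a Friday, so the first Sunday is March 3.
1 October 2030 is a Tuesday, so the first Sunday is October 6.
Daylight saving runs 3 March – 6 October; May 5, 2030 is inside that window, so Irium Coast is at UTC+00:00.
17:45 Irium Coast − 0h = 17:45 UTC.
1 April 2030 is a Monday, so the first Saturday is April 6 and the fourth is April 27.
1 October 2030 is a Tuesday, so the first Saturday is October 5 and the third is October 19.
At the standard offset (UTC−03:30), 17:45 UTC − 3h30m = 14:15 Varua Territory standard time.
Daylight saving runs 27 April – 19 October; the standard-time date in Varua Territory, May 5, 2030, is inside that window, so Varua Territory is at UTC−02:30.
17:45 UTC − 2h30m = 15:15 Varua Territory.

15:15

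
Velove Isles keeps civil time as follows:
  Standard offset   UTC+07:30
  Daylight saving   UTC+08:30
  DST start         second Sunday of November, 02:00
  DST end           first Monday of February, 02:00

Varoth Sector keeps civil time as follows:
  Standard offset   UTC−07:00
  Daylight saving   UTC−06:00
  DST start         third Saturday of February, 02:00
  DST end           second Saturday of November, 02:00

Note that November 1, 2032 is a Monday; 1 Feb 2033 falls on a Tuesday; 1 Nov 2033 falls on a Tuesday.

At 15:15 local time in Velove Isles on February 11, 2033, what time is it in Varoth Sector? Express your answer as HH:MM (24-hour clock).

1 November 2032 is a Monday, so the first Sunday is November 7 and the second is November 14.
1 February 2033 is a Tuesday, so the first Monday is February 7.
February 11, 2033 is outside the daylight-saving period (14 November 2032 – 7 February 2033), so Velove Isles is on standard time, UTC+07:30.
15:15 Velove Isles − 7h30m = 07:45 UTC.
1 February 2033 is a Tuesday, so the first Saturday is February 5 and the third is February 19.
1 November 2033 is a Tuesday, so the first Saturday is November 5 and the second is November 12.
At the standard offset (UTC−07:00), 07:45 UTC − 7h = 00:45 Varoth Sector standard time.
The standard-time date in Varoth Sector, February 11, 2033, does not fall between 19 February and 12 November, so daylight saving is not in effect and Varoth Sector is at UTC−07:00.
07:45 UTC − 7h = 00:45 Varoth Sector.

00:45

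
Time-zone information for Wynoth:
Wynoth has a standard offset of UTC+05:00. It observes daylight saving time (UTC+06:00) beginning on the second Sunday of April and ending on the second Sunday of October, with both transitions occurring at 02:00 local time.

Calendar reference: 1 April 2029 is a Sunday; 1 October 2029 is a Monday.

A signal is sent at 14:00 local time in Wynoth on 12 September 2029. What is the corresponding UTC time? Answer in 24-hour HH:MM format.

08:00

1 April 2029 is a Sunday, so the first Sunday is April 1 and the second is April 8.
1 October 2029 is a Monday, so the first Sunday is October 7 and the second is October 14.
12 September 2029 lies within the daylight-saving period (8 April – 14 October), so Wynoth is on daylight time, UTC+06:00.
14:00 local − 6h = 08:00 UTC.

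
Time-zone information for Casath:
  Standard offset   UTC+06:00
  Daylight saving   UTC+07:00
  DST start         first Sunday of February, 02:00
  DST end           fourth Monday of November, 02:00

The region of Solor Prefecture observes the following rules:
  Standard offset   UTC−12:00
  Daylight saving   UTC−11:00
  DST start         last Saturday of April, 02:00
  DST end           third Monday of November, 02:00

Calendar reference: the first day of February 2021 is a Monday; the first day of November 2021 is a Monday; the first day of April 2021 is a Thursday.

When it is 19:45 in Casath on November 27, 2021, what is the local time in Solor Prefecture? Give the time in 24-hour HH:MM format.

01:45

1 February 2021 is a Monday, so the first Sunday is February 7.
1 November 2021 is a Monday, so the first Monday is November 1 and the fourth is November 22.
November 27, 2021 does not fall between 7 February and 22 November, so daylight saving is not in effect and Casath is at UTC+06:00.
19:45 Casath − 6h = 13:45 UTC.
1 April 2021 is a Thursday, so Saturdays fall on 3, 10, 17, 24; the last is April 24.
1 November 2021 is a Monday, so the first Monday is November 1 and the third is November 15.
At the standard offset (UTC−12:00), 13:45 UTC − 12h = 01:45 Solor Prefecture standard time.
Daylight saving runs 24 April – 15 November; the standard-time date in Solor Prefecture, November 27, 2021, is outside that window, so Solor Prefecture is on standard time at UTC−12:00.
13:45 UTC − 12h = 01:45 Solor Prefecture.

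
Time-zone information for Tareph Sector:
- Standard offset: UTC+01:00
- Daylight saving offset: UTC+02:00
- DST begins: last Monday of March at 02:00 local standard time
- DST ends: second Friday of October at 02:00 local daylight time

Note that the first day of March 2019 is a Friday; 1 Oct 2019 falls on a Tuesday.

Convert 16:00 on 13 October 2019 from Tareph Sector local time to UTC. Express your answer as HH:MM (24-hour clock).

15:00

1 March 2019 is a Friday, so Mondays fall on 4, 11, 18, 25; the last is March 25.
1 October 2019 is a Tuesday, so the first Friday is October 4 and the second is October 11.
Daylight saving runs 25 March – 11 October; 13 October 2019 is outside that window, so Tareph Sector is on standard time at UTC+01:00.
16:00 local − 1h = 15:00 UTC.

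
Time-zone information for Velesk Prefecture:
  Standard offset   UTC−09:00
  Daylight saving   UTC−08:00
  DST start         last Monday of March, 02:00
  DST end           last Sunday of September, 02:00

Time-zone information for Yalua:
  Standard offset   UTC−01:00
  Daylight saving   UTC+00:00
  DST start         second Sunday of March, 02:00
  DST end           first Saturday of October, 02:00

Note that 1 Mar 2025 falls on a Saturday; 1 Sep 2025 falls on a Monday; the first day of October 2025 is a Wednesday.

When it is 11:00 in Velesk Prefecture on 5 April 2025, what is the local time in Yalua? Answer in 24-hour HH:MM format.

1 March 2025 is a Saturday, so Mondays fall on 3, 10, 17, 24, 31; the last is March 31.
1 September 2025 is a Monday, so Sundays fall on 7, 14, 21, 28; the last is September 28.
Daylight saving runs 31 March – 28 September; 5 April 2025 is inside that window, so Velesk Prefecture is at UTC−08:00.
11:00 Velesk Prefecture + 8h = 19:00 UTC.
1 March 2025 is a Saturday, so the first Sunday is March 2 and the second is March 9.
1 October 2025 is a Wednesday, so the first Saturday is October 4.
At the standard offset (UTC−01:00), 19:00 UTC − 1h = 18:00 Yalua standard time.
The standard-time date in Yalua, 5 April 2025, falls between 9 March and 4 October, so daylight saving is in effect and Yalua is at UTC+00:00.
19:00 UTC + 0h = 19:00 Yalua.

19:00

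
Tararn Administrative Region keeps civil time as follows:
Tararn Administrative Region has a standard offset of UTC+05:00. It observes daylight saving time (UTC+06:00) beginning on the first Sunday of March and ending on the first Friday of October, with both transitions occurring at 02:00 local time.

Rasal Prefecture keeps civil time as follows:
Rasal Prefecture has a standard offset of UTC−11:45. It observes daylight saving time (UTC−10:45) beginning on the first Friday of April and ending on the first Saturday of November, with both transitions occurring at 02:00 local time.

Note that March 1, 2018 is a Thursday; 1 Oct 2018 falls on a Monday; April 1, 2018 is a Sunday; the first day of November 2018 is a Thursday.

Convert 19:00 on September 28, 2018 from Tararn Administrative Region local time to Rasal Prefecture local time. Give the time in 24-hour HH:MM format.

02:15

1 March 2018 is a Thursday, so the first Sunday is March 4.
1 October 2018 is a Monday, so the first Friday is October 5.
Daylight saving runs 4 March – 5 October; September 28, 2018 is inside that window, so Tararn Administrative Region is at UTC+06:00.
19:00 Tararn Administrative Region − 6h = 13:00 UTC.
1 April 2018 is a Sunday, so the first Friday is April 6.
1 November 2018 is a Thursday, so the first Saturday is November 3.
At the standard offset (UTC−11:45), 13:00 UTC − 11h45m = 01:15 Rasal Prefecture standard time.
The standard-time date in Rasal Prefecture, September 28, 2018, lies within the daylight-saving period (6 April – 3 November), so Rasal Prefecture is on daylight time, UTC−10:45.
13:00 UTC − 10h45m = 02:15 Rasal Prefecture.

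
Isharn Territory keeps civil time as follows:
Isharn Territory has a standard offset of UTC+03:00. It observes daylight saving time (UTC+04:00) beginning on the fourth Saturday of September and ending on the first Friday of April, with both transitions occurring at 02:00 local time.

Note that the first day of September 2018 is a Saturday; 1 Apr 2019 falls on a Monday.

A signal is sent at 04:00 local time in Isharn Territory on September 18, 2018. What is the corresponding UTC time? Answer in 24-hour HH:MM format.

01:00

1 September 2018 is a Saturday, so the first Saturday is September 1 and the fourth is September 22.
1 April 2019 is a Monday, so the first Friday is April 5.
September 18, 2018 does not fall between 22 September 2018 and 5 April 2019, so daylight saving is not in effect and Isharn Territory is at UTC+03:00.
04:00 local − 3h = 01:00 UTC.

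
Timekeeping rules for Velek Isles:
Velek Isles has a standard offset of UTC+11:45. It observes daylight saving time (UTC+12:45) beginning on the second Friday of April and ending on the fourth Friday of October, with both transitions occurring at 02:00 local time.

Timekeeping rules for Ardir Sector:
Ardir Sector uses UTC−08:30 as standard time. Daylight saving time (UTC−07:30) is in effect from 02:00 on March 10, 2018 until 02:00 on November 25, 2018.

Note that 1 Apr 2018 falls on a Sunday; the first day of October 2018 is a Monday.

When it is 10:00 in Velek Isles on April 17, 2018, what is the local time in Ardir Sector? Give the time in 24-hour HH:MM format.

1 April 2018 is a Sunday, so the first Friday is April 6 and the second is April 13.
1 October 2018 is a Monday, so the first Friday is October 5 and the fourth is October 26.
April 17, 2018 lies within the daylight-saving period (13 April – 26 October), so Velek Isles is on daylight time, UTC+12:45.
10:00 Velek Isles − 12h45m = 21:15 UTC (rolling into the previous day, 16 April 2018).
At the standard offset (UTC−08:30), 21:15 UTC − 8h30m = 12:45 Ardir Sector standard time.
The standard-time date in Ardir Sector, April 16, 2018, falls between 10 March and 25 November, so daylight saving is in effect and Ardir Sector is at UTC−07:30.
21:15 UTC − 7h30m = 13:45 Ardir Sector.

13:45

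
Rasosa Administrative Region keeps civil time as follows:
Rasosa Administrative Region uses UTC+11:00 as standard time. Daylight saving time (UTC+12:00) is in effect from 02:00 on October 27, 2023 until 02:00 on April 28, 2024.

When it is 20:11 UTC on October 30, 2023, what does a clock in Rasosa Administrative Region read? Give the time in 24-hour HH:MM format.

08:11

At the standard offset (UTC+11:00), 20:11 UTC + 11h = 07:11 Rasosa Administrative Region standard time (rolling into the next day, 31 October 2023).
The standard-time date in Rasosa Administrative Region, October 31, 2023, falls between 27 October 2023 and 28 April 2024, so daylight saving is in effect and Rasosa Administrative Region is at UTC+12:00.
20:11 UTC + 12h = 08:11 local (rolling into the next day, 31 October 2023).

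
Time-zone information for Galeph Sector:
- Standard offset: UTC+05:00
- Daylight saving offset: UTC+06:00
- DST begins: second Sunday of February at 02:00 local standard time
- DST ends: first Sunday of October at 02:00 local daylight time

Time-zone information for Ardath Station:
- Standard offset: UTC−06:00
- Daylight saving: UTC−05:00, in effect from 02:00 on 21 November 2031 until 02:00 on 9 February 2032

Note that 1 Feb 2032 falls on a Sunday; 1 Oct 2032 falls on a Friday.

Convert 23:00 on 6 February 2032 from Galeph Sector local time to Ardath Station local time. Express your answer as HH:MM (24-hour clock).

13:00

1 February 2032 is a Sunday, so the first Sunday is February 1 and the second is February 8.
1 October 2032 is a Friday, so the first Sunday is October 3.
Daylight saving runs 8 February – 3 October; 6 February 2032 is outside that window, so Galeph Sector is on standard time at UTC+05:00.
23:00 Galeph Sector − 5h = 18:00 UTC.
At the standard offset (UTC−06:00), 18:00 UTC − 6h = 12:00 Ardath Station standard time.
Daylight saving runs 21 November 2031 – 9 February 2032; the standard-time date in Ardath Station, 6 February 2032, is inside that window, so Ardath Station is at UTC−05:00.
18:00 UTC − 5h = 13:00 Ardath Station.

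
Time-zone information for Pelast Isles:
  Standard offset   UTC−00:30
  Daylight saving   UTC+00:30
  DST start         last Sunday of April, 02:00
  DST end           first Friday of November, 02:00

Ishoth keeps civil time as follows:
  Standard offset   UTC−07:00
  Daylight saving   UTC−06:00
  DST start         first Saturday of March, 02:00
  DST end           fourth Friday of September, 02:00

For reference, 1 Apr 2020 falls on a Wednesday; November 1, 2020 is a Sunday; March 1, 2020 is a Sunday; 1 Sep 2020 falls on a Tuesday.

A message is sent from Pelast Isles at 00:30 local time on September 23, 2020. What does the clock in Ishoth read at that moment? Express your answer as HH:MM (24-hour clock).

1 April 2020 is a Wednesday, so Sundays fall on 5, 12, 19, 26; the last is April 26.
1 November 2020 is a Sunday, so the first Friday is November 6.
Daylight saving runs 26 April – 6 November; September 23, 2020 is inside that window, so Pelast Isles is at UTC+00:30.
00:30 Pelast Isles − 0h30m = 00:00 UTC.
1 March 2020 is a Sunday, so the first Saturday is March 7.
1 September 2020 is a Tuesday, so the first Friday is September 4 and the fourth is September 25.
At the standard offset (UTC−07:00), 00:00 UTC − 7h = 17:00 Ishoth standard time (rolling into the previous day, 22 September 2020).
The standard-time date in Ishoth, September 22, 2020, lies within the daylight-saving period (7 March – 25 September), so Ishoth is on daylight time, UTC−06:00.
00:00 UTC − 6h = 18:00 Ishoth (rolling into the previous day, 22 September 2020).

18:00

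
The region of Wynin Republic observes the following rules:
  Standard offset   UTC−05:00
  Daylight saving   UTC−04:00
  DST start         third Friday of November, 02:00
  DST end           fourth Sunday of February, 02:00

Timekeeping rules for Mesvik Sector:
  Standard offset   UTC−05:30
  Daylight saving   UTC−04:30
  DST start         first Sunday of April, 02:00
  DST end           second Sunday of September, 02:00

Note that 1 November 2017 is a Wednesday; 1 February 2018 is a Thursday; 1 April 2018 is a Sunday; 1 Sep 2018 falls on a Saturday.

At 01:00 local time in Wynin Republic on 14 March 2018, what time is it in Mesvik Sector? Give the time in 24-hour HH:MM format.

00:30

1 November 2017 is a Wednesday, so the first Friday is November 3 and the third is November 17.
1 February 2018 is a Thursday, so the first Sunday is February 4 and the fourth is February 25.
Daylight saving runs 17 November 2017 – 25 February 2018; 14 March 2018 is outside that window, so Wynin Republic is on standard time at UTC−05:00.
01:00 Wynin Republic + 5h = 06:00 UTC.
1 April 2018 is a Sunday, so the first Sunday is April 1.
1 September 2018 is a Saturday, so the first Sunday is September 2 and the second is September 9.
At the standard offset (UTC−05:30), 06:00 UTC − 5h30m = 00:30 Mesvik Sector standard time.
The standard-time date in Mesvik Sector, 14 March 2018, is outside the daylight-saving period (1 April – 9 September), so Mesvik Sector is on standard time, UTC−05:30.
06:00 UTC − 5h30m = 00:30 Mesvik Sector.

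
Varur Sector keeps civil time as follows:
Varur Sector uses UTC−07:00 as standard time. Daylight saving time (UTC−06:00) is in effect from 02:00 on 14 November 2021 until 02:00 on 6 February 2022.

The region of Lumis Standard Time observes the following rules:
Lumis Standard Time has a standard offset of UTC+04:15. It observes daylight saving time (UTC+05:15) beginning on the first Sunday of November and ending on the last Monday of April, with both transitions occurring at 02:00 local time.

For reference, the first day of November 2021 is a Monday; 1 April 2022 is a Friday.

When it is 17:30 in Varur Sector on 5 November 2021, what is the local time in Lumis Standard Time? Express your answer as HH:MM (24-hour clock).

5 November 2021 does not fall between 14 November 2021 and 6 February 2022, so daylight saving is not in effect and Varur Sector is at UTC−07:00.
17:30 Varur Sector + 7h = 00:30 UTC (rolling into the next day, 6 November 2021).
1 November 2021 is a Monday, so the first Sunday is November 7.
1 April 2022 is a Friday, so Mondays fall on 4, 11, 18, 25; the last is April 25.
At the standard offset (UTC+04:15), 00:30 UTC + 4h15m = 04:45 Lumis Standard Time standard time.
The standard-time date in Lumis Standard Time, 6 November 2021, is outside the daylight-saving period (7 November 2021 – 25 April 2022), so Lumis Standard Time is on standard time, UTC+04:15.
00:30 UTC + 4h15m = 04:45 Lumis Standard Time.

04:45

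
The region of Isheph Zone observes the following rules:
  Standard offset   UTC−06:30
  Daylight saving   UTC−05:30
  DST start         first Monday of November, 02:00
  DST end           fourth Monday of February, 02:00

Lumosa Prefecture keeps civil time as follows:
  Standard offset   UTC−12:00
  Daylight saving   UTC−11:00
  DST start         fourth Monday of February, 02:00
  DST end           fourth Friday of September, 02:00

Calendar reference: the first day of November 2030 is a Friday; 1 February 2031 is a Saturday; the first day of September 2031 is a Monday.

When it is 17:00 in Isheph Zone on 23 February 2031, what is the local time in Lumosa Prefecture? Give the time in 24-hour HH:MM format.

10:30

1 November 2030 is a Friday, so the first Monday is November 4.
1 February 2031 is a Saturday, so the first Monday is February 3 and the fourth is February 24.
23 February 2031 lies within the daylight-saving period (4 November 2030 – 24 February 2031), so Isheph Zone is on daylight time, UTC−05:30.
17:00 Isheph Zone + 5h30m = 22:30 UTC.
1 February 2031 is a Saturday, so the first Monday is February 3 and the fourth is February 24.
1 September 2031 is a Monday, so the first Friday is September 5 and the fourth is September 26.
At the standard offset (UTC−12:00), 22:30 UTC − 12h = 10:30 Lumosa Prefecture standard time.
The standard-time date in Lumosa Prefecture, 23 February 2031, does not fall between 24 February and 26 September, so daylight saving is not in effect and Lumosa Prefecture is at UTC−12:00.
22:30 UTC − 12h = 10:30 Lumosa Prefecture.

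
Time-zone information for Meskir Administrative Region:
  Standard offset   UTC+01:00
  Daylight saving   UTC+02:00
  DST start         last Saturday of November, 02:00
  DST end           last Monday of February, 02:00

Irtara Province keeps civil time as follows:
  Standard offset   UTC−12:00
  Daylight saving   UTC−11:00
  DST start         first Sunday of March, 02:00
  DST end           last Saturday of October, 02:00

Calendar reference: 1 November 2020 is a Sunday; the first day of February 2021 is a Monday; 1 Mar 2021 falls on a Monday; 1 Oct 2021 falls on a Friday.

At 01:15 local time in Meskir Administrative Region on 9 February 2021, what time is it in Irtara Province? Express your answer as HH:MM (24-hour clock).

1 November 2020 is a Sunday, so Saturdays fall on 7, 14, 21, 28; the last is November 28.
1 February 2021 is a Monday, so Mondays fall on 1, 8, 15, 22; the last is February 22.
Daylight saving runs 28 November 2020 – 22 February 2021; 9 February 2021 is inside that window, so Meskir Administrative Region is at UTC+02:00.
01:15 Meskir Administrative Region − 2h = 23:15 UTC (rolling into the previous day, 8 February 2021).
1 March 2021 is a Monday, so the first Sunday is March 7.
1 October 2021 is a Friday, so Saturdays fall on 2, 9, 16, 23, 30; the last is October 30.
At the standard offset (UTC−12:00), 23:15 UTC − 12h = 11:15 Irtara Province standard time.
Daylight saving runs 7 March – 30 October; the standard-time date in Irtara Province, 8 February 2021, is outside that window, so Irtara Province is on standard time at UTC−12:00.
23:15 UTC − 12h = 11:15 Irtara Province.

11:15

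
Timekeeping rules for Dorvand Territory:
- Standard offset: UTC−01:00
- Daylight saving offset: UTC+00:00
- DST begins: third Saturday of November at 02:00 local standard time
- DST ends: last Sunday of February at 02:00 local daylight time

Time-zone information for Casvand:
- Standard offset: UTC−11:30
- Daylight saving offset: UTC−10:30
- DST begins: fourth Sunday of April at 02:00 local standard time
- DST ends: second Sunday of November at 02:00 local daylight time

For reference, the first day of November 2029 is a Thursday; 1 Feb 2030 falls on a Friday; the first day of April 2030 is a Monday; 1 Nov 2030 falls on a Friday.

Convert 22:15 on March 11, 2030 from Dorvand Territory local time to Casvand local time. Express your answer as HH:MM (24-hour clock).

1 November 2029 is a Thursday, so the first Saturday is November 3 and the third is November 17.
1 February 2030 is a Friday, so Sundays fall on 3, 10, 17, 24; the last is February 24.
March 11, 2030 does not fall between 17 November 2029 and 24 February 2030, so daylight saving is not in effect and Dorvand Territory is at UTC−01:00.
22:15 Dorvand Territory + 1h = 23:15 UTC.
1 April 2030 is a Monday, so the first Sunday is April 7 and the fourth is April 28.
1 November 2030 is a Friday, so the first Sunday is November 3 and the second is November 10.
At the standard offset (UTC−11:30), 23:15 UTC − 11h30m = 11:45 Casvand standard time.
The standard-time date in Casvand, March 11, 2030, is outside the daylight-saving period (28 April – 10 November), so Casvand is on standard time, UTC−11:30.
23:15 UTC − 11h30m = 11:45 Casvand.

11:45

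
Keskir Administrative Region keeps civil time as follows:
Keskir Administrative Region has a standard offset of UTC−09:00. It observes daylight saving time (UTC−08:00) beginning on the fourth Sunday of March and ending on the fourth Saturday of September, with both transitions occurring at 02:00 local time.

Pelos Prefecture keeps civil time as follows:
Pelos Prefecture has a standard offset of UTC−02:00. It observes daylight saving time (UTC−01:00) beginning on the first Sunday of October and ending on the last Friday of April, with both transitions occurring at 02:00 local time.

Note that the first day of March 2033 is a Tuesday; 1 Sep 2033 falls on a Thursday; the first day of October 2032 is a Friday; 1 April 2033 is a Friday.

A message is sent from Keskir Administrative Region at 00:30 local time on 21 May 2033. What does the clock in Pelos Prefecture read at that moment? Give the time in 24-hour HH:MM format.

1 March 2033 is a Tuesday, so the first Sunday is March 6 and the fourth is March 27.
1 September 2033 is a Thursday, so the first Saturday is September 3 and the fourth is September 24.
Daylight saving runs 27 March – 24 September; 21 May 2033 is inside that window, so Keskir Administrative Region is at UTC−08:00.
00:30 Keskir Administrative Region + 8h = 08:30 UTC.
1 October 2032 is a Friday, so the first Sunday is October 3.
1 April 2033 is a Friday, so Fridays fall on 1, 8, 15, 22, 29; the last is April 29.
At the standard offset (UTC−02:00), 08:30 UTC − 2h = 06:30 Pelos Prefecture standard time.
The standard-time date in Pelos Prefecture, 21 May 2033, does not fall between 3 October 2032 and 29 April 2033, so daylight saving is not in effect and Pelos Prefecture is at UTC−02:00.
08:30 UTC − 2h = 06:30 Pelos Prefecture.

06:30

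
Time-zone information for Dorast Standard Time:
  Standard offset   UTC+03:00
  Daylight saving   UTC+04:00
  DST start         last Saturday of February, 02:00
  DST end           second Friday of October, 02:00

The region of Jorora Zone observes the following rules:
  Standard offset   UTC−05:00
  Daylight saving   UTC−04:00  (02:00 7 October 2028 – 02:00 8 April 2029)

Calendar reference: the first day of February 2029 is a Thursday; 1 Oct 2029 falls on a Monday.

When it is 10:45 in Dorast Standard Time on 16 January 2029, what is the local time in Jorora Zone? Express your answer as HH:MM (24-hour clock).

1 February 2029 is a Thursday, so Saturdays fall on 3, 10, 17, 24; the last is February 24.
1 October 2029 is a Monday, so the first Friday is October 5 and the second is October 12.
16 January 2029 is outside the daylight-saving period (24 February – 12 October), so Dorast Standard Time is on standard time, UTC+03:00.
10:45 Dorast Standard Time − 3h = 07:45 UTC.
At the standard offset (UTC−05:00), 07:45 UTC − 5h = 02:45 Jorora Zone standard time.
Daylight saving runs 7 October 2028 – 8 April 2029; the standard-time date in Jorora Zone, 16 January 2029, is inside that window, so Jorora Zone is at UTC−04:00.
07:45 UTC − 4h = 03:45 Jorora Zone.

03:45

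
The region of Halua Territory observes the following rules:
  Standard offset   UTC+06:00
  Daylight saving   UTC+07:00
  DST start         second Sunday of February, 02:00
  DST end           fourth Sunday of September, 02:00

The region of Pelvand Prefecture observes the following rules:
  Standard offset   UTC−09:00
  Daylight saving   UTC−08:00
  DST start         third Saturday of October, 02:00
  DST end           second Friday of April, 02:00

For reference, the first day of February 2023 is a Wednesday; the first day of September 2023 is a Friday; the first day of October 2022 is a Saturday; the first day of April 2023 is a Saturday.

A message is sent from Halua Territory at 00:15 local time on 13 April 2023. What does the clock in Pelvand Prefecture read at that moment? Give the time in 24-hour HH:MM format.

1 February 2023 is a Wednesday, so the first Sunday is February 5 and the second is February 12.
1 September 2023 is a Friday, so the first Sunday is September 3 and the fourth is September 24.
13 April 2023 lies within the daylight-saving period (12 February – 24 September), so Halua Territory is on daylight time, UTC+07:00.
00:15 Halua Territory − 7h = 17:15 UTC (rolling into the previous day, 12 April 2023).
1 October 2022 is a Saturday, so the first Saturday is October 1 and the third is October 15.
1 April 2023 is a Saturday, so the first Friday is April 7 and the second is April 14.
At the standard offset (UTC−09:00), 17:15 UTC − 9h = 08:15 Pelvand Prefecture standard time.
The standard-time date in Pelvand Prefecture, 12 April 2023, falls between 15 October 2022 and 14 April 2023, so daylight saving is in effect and Pelvand Prefecture is at UTC−08:00.
17:15 UTC − 8h = 09:15 Pelvand Prefecture.

09:15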